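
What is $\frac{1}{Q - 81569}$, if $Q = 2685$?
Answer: $- \frac{1}{78884} \approx -1.2677 \cdot 10^{-5}$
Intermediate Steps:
$\frac{1}{Q - 81569} = \frac{1}{2685 - 81569} = \frac{1}{-78884} = - \frac{1}{78884}$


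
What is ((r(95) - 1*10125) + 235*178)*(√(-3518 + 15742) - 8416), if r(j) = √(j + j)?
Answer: -8*(1052 - √191)*(31705 + √190) ≈ -2.6344e+8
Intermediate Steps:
r(j) = √2*√j (r(j) = √(2*j) = √2*√j)
((r(95) - 1*10125) + 235*178)*(√(-3518 + 15742) - 8416) = ((√2*√95 - 1*10125) + 235*178)*(√(-3518 + 15742) - 8416) = ((√190 - 10125) + 41830)*(√12224 - 8416) = ((-10125 + √190) + 41830)*(8*√191 - 8416) = (31705 + √190)*(-8416 + 8*√191) = (-8416 + 8*√191)*(31705 + √190)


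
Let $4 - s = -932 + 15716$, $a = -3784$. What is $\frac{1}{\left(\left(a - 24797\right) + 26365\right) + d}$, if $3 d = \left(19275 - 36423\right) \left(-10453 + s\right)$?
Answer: $\frac{1}{144229612} \approx 6.9334 \cdot 10^{-9}$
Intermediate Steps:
$s = -14780$ ($s = 4 - \left(-932 + 15716\right) = 4 - 14784 = -14780$)
$d = 144231828$ ($d = \frac{\left(19275 - 36423\right) \left(-10453 - 14780\right)}{3} = \frac{\left(-17148\right) \left(-25233\right)}{3} = \frac{1}{3} \cdot 432695484 = 144231828$)
$\frac{1}{\left(\left(a - 24797\right) + 26365\right) + d} = \frac{1}{\left(\left(-3784 - 24797\right) + 26365\right) + 144231828} = \frac{1}{\left(-28581 + 26365\right) + 144231828} = \frac{1}{-2216 + 144231828} = \frac{1}{144229612}$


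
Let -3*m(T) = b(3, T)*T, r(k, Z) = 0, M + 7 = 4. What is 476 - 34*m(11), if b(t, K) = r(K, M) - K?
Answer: -2686/3 ≈ -895.33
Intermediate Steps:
M = -3 (M = -7 + 4 = -3)
b(t, K) = -K (b(t, K) = 0 - K = -K)
m(T) = T**2/3 (m(T) = -(-T)*T/3 = -(-1)*T**2/3 = T**2/3)
476 - 34*m(11) = 476 - 34*11**2/3 = 476 - 34*121/3 = 476 - 4114/3 = -2686/3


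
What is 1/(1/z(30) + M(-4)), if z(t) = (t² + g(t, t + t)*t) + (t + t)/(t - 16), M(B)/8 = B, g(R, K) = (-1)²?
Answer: -6540/209273 ≈ -0.031251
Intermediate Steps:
g(R, K) = 1
M(B) = 8*B
z(t) = t + t² + 2*t/(-16 + t) (z(t) = (t² + 1*t) + (t + t)/(t - 16) = (t² + t) + (2*t)/(-16 + t) = (t + t²) + 2*t/(-16 + t) = t + t² + 2*t/(-16 + t))
1/(1/z(30) + M(-4)) = 1/(1/(30*(-14 + 30² - 15*30)/(-16 + 30)) + 8*(-4)) = 1/(1/(30*(-14 + 900 - 450)/14) - 32) = 1/(1/(30*(1/14)*436) - 32) = 1/(1/(6540/7) - 32) = 1/(7/6540 - 32) = 1/(-209273/6540) = -6540/209273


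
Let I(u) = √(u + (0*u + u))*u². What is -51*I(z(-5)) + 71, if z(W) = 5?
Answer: 71 - 1275*√10 ≈ -3960.9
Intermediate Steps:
I(u) = √2*u^(5/2) (I(u) = √(u + (0 + u))*u² = √(u + u)*u² = √(2*u)*u² = (√2*√u)*u² = √2*u^(5/2))
-51*I(z(-5)) + 71 = -51*√2*5^(5/2) + 71 = -51*√2*25*√5 + 71 = -1275*√10 + 71 = 71 - 1275*√10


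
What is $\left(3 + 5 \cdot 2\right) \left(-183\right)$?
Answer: $-2379$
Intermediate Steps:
$\left(3 + 5 \cdot 2\right) \left(-183\right) = \left(3 + 10\right) \left(-183\right) = 13 \left(-183\right) = -2379$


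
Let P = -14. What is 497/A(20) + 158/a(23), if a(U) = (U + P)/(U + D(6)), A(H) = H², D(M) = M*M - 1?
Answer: 3670073/3600 ≈ 1019.5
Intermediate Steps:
D(M) = -1 + M² (D(M) = M² - 1 = -1 + M²)
a(U) = (-14 + U)/(35 + U) (a(U) = (U - 14)/(U + (-1 + 6²)) = (-14 + U)/(U + (-1 + 36)) = (-14 + U)/(U + 35) = (-14 + U)/(35 + U))
497/A(20) + 158/a(23) = 497/(20²) + 158/(((-14 + 23)/(35 + 23))) = 497/400 + 158/((9/58)) = 497*(1/400) + 158/(((1/58)*9)) = 497/400 + 158/(9/58) = 497/400 + 158*(58/9) = 497/400 + 9164/9 = 3670073/3600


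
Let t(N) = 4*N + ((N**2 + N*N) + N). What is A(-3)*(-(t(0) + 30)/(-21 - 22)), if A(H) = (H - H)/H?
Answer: 0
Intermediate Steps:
t(N) = 2*N**2 + 5*N (t(N) = 4*N + ((N**2 + N**2) + N) = 4*N + (2*N**2 + N) = 4*N + (N + 2*N**2) = 2*N**2 + 5*N)
A(H) = 0 (A(H) = 0/H = 0)
A(-3)*(-(t(0) + 30)/(-21 - 22)) = 0*(-(0*(5 + 2*0) + 30)/(-21 - 22)) = 0*(-(0*(5 + 0) + 30)/(-43)) = 0*(-(0*5 + 30)*(-1)/43) = 0*(-(0 + 30)*(-1)/43) = 0*(-30*(-1)/43) = 0*(-1*(-30/43)) = 0*(30/43) = 0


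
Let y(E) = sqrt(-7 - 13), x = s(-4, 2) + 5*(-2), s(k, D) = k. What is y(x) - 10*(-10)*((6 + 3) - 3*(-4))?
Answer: 2100 + 2*I*sqrt(5) ≈ 2100.0 + 4.4721*I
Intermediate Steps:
x = -14 (x = -4 + 5*(-2) = -4 - 10 = -14)
y(E) = 2*I*sqrt(5) (y(E) = sqrt(-20) = 2*I*sqrt(5))
y(x) - 10*(-10)*((6 + 3) - 3*(-4)) = 2*I*sqrt(5) - 10*(-10)*((6 + 3) - 3*(-4)) = 2*I*sqrt(5) - (-100)*(9 + 12) = 2*I*sqrt(5) - (-100)*21 = 2*I*sqrt(5) - 1*(-2100) = 2*I*sqrt(5) + 2100 = 2100 + 2*I*sqrt(5)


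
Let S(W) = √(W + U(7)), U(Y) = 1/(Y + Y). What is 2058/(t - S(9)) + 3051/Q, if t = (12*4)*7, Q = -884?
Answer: 3736003221/1397088628 + 2058*√1778/1580417 ≈ 2.7290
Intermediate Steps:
U(Y) = 1/(2*Y)
t = 336 (t = 48*7 = 336)
S(W) = √(1/14 + W) (S(W) = √(W + (½)/7) = √(W + (½)*(⅐)) = √(W + 1/14) = √(1/14 + W))
2058/(t - S(9)) + 3051/Q = 2058/(336 - √(14 + 196*9)/14) + 3051/(-884) = 2058/(336 - √(14 + 1764)/14) + 3051*(-1/884) = 2058/(336 - √1778/14) - 3051/884 = -3051/884 + 2058/(336 - √1778/14)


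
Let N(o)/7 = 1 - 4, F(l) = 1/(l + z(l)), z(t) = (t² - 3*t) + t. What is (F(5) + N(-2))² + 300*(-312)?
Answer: -37264439/400 ≈ -93161.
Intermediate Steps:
z(t) = t² - 2*t
F(l) = 1/(l + l*(-2 + l))
N(o) = -21 (N(o) = 7*(1 - 4) = 7*(-3) = -21)
(F(5) + N(-2))² + 300*(-312) = (1/(5*(-1 + 5)) - 21)² + 300*(-312) = ((⅕)/4 - 21)² - 93600 = ((⅕)*(¼) - 21)² - 93600 = (1/20 - 21)² - 93600 = (-419/20)² - 93600 = 175561/400 - 93600 = -37264439/400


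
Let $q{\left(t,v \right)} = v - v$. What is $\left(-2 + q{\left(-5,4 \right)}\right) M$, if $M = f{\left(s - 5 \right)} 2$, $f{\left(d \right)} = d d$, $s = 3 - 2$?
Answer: $-64$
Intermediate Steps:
$s = 1$ ($s = 3 - 2 = 1$)
$q{\left(t,v \right)} = 0$
$f{\left(d \right)} = d^{2}$
$M = 32$ ($M = \left(1 - 5\right)^{2} \cdot 2 = \left(-4\right)^{2} \cdot 2 = 16 \cdot 2 = 32$)
$\left(-2 + q{\left(-5,4 \right)}\right) M = \left(-2 + 0\right) 32 = \left(-2\right) 32 = -64$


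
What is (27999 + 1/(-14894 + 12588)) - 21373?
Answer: 15279555/2306 ≈ 6626.0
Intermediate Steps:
(27999 + 1/(-14894 + 12588)) - 21373 = (27999 + 1/(-2306)) - 21373 = (27999 - 1/2306) - 21373 = 64565693/2306 - 21373 = 15279555/2306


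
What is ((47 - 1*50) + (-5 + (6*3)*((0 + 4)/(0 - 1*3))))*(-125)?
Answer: 4000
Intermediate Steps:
((47 - 1*50) + (-5 + (6*3)*((0 + 4)/(0 - 1*3))))*(-125) = ((47 - 50) + (-5 + 18*(4/(0 - 3))))*(-125) = (-3 + (-5 + 18*(4/(-3))))*(-125) = (-3 + (-5 + 18*(4*(-1/3))))*(-125) = (-3 + (-5 + 18*(-4/3)))*(-125) = (-3 + (-5 - 24))*(-125) = (-3 - 29)*(-125) = -32*(-125) = 4000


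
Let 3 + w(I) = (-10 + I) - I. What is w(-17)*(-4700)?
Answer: 61100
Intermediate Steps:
w(I) = -13 (w(I) = -3 + ((-10 + I) - I) = -3 - 10 = -13)
w(-17)*(-4700) = -13*(-4700) = 61100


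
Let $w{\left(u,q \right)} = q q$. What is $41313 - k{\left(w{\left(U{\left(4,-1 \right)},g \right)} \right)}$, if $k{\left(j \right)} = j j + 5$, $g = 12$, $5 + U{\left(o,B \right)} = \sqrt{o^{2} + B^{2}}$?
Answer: $20572$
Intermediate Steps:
$U{\left(o,B \right)} = -5 + \sqrt{B^{2} + o^{2}}$ ($U{\left(o,B \right)} = -5 + \sqrt{o^{2} + B^{2}} = -5 + \sqrt{B^{2} + o^{2}}$)
$w{\left(u,q \right)} = q^{2}$
$k{\left(j \right)} = 5 + j^{2}$ ($k{\left(j \right)} = j^{2} + 5 = 5 + j^{2}$)
$41313 - k{\left(w{\left(U{\left(4,-1 \right)},g \right)} \right)} = 41313 - \left(5 + \left(12^{2}\right)^{2}\right) = 41313 - \left(5 + 144^{2}\right) = 41313 - \left(5 + 20736\right) = 41313 - 20741 = 20572$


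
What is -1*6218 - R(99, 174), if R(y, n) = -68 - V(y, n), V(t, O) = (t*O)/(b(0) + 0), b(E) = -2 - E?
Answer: -14763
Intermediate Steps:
V(t, O) = -O*t/2 (V(t, O) = (t*O)/((-2 - 1*0) + 0) = (O*t)/((-2 + 0) + 0) = (O*t)/(-2 + 0) = (O*t)/(-2) = (O*t)*(-½) = -O*t/2)
R(y, n) = -68 + n*y/2 (R(y, n) = -68 - (-1)*n*y/2 = -68 + n*y/2)
-1*6218 - R(99, 174) = -1*6218 - (-68 + (½)*174*99) = -6218 - (-68 + 8613) = -6218 - 1*8545 = -6218 - 8545 = -14763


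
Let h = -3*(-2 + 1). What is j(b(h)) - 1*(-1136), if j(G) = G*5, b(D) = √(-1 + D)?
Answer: 1136 + 5*√2 ≈ 1143.1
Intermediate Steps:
h = 3 (h = -3*(-1) = 3)
j(G) = 5*G
j(b(h)) - 1*(-1136) = 5*√(-1 + 3) - 1*(-1136) = 5*√2 + 1136 = 1136 + 5*√2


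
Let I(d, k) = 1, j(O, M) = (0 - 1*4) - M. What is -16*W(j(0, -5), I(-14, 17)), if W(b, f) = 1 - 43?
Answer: 672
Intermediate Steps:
j(O, M) = -4 - M (j(O, M) = (0 - 4) - M = -4 - M)
W(b, f) = -42
-16*W(j(0, -5), I(-14, 17)) = -16*(-42) = 672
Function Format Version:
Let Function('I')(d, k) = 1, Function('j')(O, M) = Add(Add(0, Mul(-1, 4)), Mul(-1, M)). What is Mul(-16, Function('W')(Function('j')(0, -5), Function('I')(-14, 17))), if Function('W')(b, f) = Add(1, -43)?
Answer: 672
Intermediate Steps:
Function('j')(O, M) = Add(-4, Mul(-1, M)) (Function('j')(O, M) = Add(Add(0, -4), Mul(-1, M)) = Add(-4, Mul(-1, M)))
Function('W')(b, f) = -42
Mul(-16, Function('W')(Function('j')(0, -5), Function('I')(-14, 17))) = Mul(-16, -42) = 672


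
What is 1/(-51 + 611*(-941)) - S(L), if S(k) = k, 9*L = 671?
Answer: -385826351/5175018 ≈ -74.556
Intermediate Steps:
L = 671/9 (L = (1/9)*671 = 671/9 ≈ 74.556)
1/(-51 + 611*(-941)) - S(L) = 1/(-51 + 611*(-941)) - 1*671/9 = 1/(-51 - 574951) - 671/9 = 1/(-575002) - 671/9 = -1/575002 - 671/9 = -385826351/5175018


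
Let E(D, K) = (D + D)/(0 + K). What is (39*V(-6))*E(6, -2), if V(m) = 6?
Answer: -1404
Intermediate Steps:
E(D, K) = 2*D/K (E(D, K) = (2*D)/K = 2*D/K)
(39*V(-6))*E(6, -2) = (39*6)*(2*6/(-2)) = 234*(2*6*(-½)) = 234*(-6) = -1404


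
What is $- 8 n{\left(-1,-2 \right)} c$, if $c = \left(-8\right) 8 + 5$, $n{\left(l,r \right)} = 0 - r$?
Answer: $944$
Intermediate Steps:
$n{\left(l,r \right)} = - r$
$c = -59$ ($c = -64 + 5 = -59$)
$- 8 n{\left(-1,-2 \right)} c = - 8 \left(\left(-1\right) \left(-2\right)\right) \left(-59\right) = \left(-8\right) 2 \left(-59\right) = \left(-16\right) \left(-59\right) = 944$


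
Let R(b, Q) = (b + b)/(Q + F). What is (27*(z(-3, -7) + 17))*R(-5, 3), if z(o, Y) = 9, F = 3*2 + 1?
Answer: -702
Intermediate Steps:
F = 7 (F = 6 + 1 = 7)
R(b, Q) = 2*b/(7 + Q) (R(b, Q) = (b + b)/(Q + 7) = (2*b)/(7 + Q) = 2*b/(7 + Q))
(27*(z(-3, -7) + 17))*R(-5, 3) = (27*(9 + 17))*(2*(-5)/(7 + 3)) = (27*26)*(2*(-5)/10) = 702*(2*(-5)*(1/10)) = 702*(-1) = -702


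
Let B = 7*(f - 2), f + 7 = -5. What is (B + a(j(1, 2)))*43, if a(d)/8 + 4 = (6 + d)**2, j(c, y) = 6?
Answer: 43946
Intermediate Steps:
f = -12 (f = -7 - 5 = -12)
a(d) = -32 + 8*(6 + d)**2
B = -98 (B = 7*(-12 - 2) = 7*(-14) = -98)
(B + a(j(1, 2)))*43 = (-98 + (-32 + 8*(6 + 6)**2))*43 = (-98 + (-32 + 8*12**2))*43 = (-98 + (-32 + 8*144))*43 = (-98 + (-32 + 1152))*43 = (-98 + 1120)*43 = 1022*43 = 43946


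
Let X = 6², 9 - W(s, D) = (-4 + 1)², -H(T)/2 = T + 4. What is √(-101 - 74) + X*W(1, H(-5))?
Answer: 5*I*√7 ≈ 13.229*I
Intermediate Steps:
H(T) = -8 - 2*T (H(T) = -2*(T + 4) = -2*(4 + T) = -8 - 2*T)
W(s, D) = 0 (W(s, D) = 9 - (-4 + 1)² = 9 - 1*(-3)² = 9 - 1*9 = 9 - 9 = 0)
X = 36
√(-101 - 74) + X*W(1, H(-5)) = √(-101 - 74) + 36*0 = √(-175) + 0 = 5*I*√7 + 0 = 5*I*√7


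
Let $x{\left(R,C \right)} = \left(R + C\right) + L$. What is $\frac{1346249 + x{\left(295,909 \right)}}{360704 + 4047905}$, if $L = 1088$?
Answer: $\frac{1348541}{4408609} \approx 0.30589$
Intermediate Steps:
$x{\left(R,C \right)} = 1088 + C + R$ ($x{\left(R,C \right)} = \left(R + C\right) + 1088 = \left(C + R\right) + 1088 = 1088 + C + R$)
$\frac{1346249 + x{\left(295,909 \right)}}{360704 + 4047905} = \frac{1346249 + \left(1088 + 909 + 295\right)}{360704 + 4047905} = \frac{1346249 + 2292}{4408609} = 1348541 \cdot \frac{1}{4408609} = \frac{1348541}{4408609}$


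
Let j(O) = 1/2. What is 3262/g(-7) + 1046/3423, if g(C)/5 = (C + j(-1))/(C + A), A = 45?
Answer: -848534786/222495 ≈ -3813.7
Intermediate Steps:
j(O) = ½ (j(O) = 1*(½) = ½)
g(C) = 5*(½ + C)/(45 + C) (g(C) = 5*((C + ½)/(C + 45)) = 5*((½ + C)/(45 + C)) = 5*(½ + C)/(45 + C))
3262/g(-7) + 1046/3423 = 3262/((5*(1 + 2*(-7))/(2*(45 - 7)))) + 1046/3423 = 3262/(((5/2)*(1 - 14)/38)) + 1046*(1/3423) = 3262/(((5/2)*(1/38)*(-13))) + 1046/3423 = 3262/(-65/76) + 1046/3423 = 3262*(-76/65) + 1046/3423 = -247912/65 + 1046/3423 = -848534786/222495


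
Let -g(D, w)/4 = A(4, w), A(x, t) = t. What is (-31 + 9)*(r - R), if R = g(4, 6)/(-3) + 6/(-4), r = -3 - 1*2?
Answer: 253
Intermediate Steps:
g(D, w) = -4*w
r = -5 (r = -3 - 2 = -5)
R = 13/2 (R = -4*6/(-3) + 6/(-4) = -24*(-⅓) + 6*(-¼) = 8 - 3/2 = 13/2 ≈ 6.5000)
(-31 + 9)*(r - R) = (-31 + 9)*(-5 - 1*13/2) = -22*(-5 - 13/2) = -22*(-23/2) = 253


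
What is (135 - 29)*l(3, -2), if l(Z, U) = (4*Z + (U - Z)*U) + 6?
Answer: 2968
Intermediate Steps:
l(Z, U) = 6 + 4*Z + U*(U - Z) (l(Z, U) = (4*Z + U*(U - Z)) + 6 = 6 + 4*Z + U*(U - Z))
(135 - 29)*l(3, -2) = (135 - 29)*(6 + (-2)**2 + 4*3 - 1*(-2)*3) = 106*(6 + 4 + 12 + 6) = 106*28 = 2968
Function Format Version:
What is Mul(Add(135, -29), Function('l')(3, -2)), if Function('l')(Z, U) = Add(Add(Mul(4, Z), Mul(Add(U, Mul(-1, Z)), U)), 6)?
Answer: 2968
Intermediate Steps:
Function('l')(Z, U) = Add(6, Mul(4, Z), Mul(U, Add(U, Mul(-1, Z)))) (Function('l')(Z, U) = Add(Add(Mul(4, Z), Mul(U, Add(U, Mul(-1, Z)))), 6) = Add(6, Mul(4, Z), Mul(U, Add(U, Mul(-1, Z)))))
Mul(Add(135, -29), Function('l')(3, -2)) = Mul(Add(135, -29), Add(6, Pow(-2, 2), Mul(4, 3), Mul(-1, -2, 3))) = Mul(106, Add(6, 4, 12, 6)) = Mul(106, 28) = 2968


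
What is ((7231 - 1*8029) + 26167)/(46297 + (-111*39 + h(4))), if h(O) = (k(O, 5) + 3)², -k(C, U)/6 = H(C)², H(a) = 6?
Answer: 25369/87337 ≈ 0.29047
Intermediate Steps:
k(C, U) = -216 (k(C, U) = -6*6² = -6*36 = -216)
h(O) = 45369 (h(O) = (-216 + 3)² = (-213)² = 45369)
((7231 - 1*8029) + 26167)/(46297 + (-111*39 + h(4))) = ((7231 - 1*8029) + 26167)/(46297 + (-111*39 + 45369)) = ((7231 - 8029) + 26167)/(46297 + (-4329 + 45369)) = (-798 + 26167)/(46297 + 41040) = 25369/87337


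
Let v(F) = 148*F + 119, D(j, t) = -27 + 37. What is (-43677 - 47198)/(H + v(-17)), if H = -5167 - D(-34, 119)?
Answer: 90875/7574 ≈ 11.998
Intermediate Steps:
D(j, t) = 10
v(F) = 119 + 148*F
H = -5177 (H = -5167 - 1*10 = -5167 - 10 = -5177)
(-43677 - 47198)/(H + v(-17)) = (-43677 - 47198)/(-5177 + (119 + 148*(-17))) = -90875/(-5177 + (119 - 2516)) = -90875/(-5177 - 2397) = -90875/(-7574) = -90875*(-1/7574) = 90875/7574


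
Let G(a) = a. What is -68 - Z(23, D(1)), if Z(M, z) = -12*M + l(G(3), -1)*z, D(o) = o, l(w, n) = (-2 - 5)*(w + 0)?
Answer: 229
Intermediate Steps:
l(w, n) = -7*w
Z(M, z) = -21*z - 12*M (Z(M, z) = -12*M + (-7*3)*z = -12*M - 21*z = -21*z - 12*M)
-68 - Z(23, D(1)) = -68 - (-21*1 - 12*23) = -68 - (-21 - 276) = -68 - 1*(-297) = -68 + 297 = 229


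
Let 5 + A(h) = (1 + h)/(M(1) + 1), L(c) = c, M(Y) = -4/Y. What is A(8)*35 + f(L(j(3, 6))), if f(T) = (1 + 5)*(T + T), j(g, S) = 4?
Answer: -232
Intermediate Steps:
f(T) = 12*T (f(T) = 6*(2*T) = 12*T)
A(h) = -16/3 - h/3 (A(h) = -5 + (1 + h)/(-4/1 + 1) = -5 + (1 + h)/(-4*1 + 1) = -5 + (1 + h)/(-4 + 1) = -5 + (1 + h)/(-3) = -5 + (1 + h)*(-⅓) = -5 + (-⅓ - h/3) = -16/3 - h/3)
A(8)*35 + f(L(j(3, 6))) = (-16/3 - ⅓*8)*35 + 12*4 = (-16/3 - 8/3)*35 + 48 = -8*35 + 48 = -280 + 48 = -232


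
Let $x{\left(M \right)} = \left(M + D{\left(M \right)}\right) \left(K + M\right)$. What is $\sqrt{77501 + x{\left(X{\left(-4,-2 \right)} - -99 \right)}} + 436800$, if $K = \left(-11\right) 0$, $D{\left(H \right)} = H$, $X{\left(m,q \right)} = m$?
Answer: $436800 + \sqrt{95551} \approx 4.3711 \cdot 10^{5}$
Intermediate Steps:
$K = 0$
$x{\left(M \right)} = 2 M^{2}$ ($x{\left(M \right)} = \left(M + M\right) \left(0 + M\right) = 2 M M = 2 M^{2}$)
$\sqrt{77501 + x{\left(X{\left(-4,-2 \right)} - -99 \right)}} + 436800 = \sqrt{77501 + 2 \left(-4 - -99\right)^{2}} + 436800 = \sqrt{77501 + 2 \left(-4 + 99\right)^{2}} + 436800 = \sqrt{77501 + 2 \cdot 95^{2}} + 436800 = \sqrt{77501 + 2 \cdot 9025} + 436800 = \sqrt{77501 + 18050} + 436800 = \sqrt{95551} + 436800 = 436800 + \sqrt{95551}$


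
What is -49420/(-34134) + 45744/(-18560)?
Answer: -20130953/19797720 ≈ -1.0168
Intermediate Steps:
-49420/(-34134) + 45744/(-18560) = -49420*(-1/34134) + 45744*(-1/18560) = 24710/17067 - 2859/1160 = -20130953/19797720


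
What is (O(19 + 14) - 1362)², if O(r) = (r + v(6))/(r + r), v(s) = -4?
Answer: 8075358769/4356 ≈ 1.8538e+6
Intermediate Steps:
O(r) = (-4 + r)/(2*r) (O(r) = (r - 4)/(r + r) = (-4 + r)/((2*r)) = (-4 + r)*(1/(2*r)) = (-4 + r)/(2*r))
(O(19 + 14) - 1362)² = ((-4 + (19 + 14))/(2*(19 + 14)) - 1362)² = ((½)*(-4 + 33)/33 - 1362)² = ((½)*(1/33)*29 - 1362)² = (29/66 - 1362)² = (-89863/66)² = 8075358769/4356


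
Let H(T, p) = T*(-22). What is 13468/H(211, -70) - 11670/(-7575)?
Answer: -1594932/1172105 ≈ -1.3607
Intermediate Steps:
H(T, p) = -22*T
13468/H(211, -70) - 11670/(-7575) = 13468/((-22*211)) - 11670/(-7575) = 13468/(-4642) - 11670*(-1/7575) = 13468*(-1/4642) + 778/505 = -6734/2321 + 778/505 = -1594932/1172105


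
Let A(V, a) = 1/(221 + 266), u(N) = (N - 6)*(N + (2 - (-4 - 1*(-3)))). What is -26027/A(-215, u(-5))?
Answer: -12675149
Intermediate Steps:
u(N) = (-6 + N)*(3 + N) (u(N) = (-6 + N)*(N + (2 - (-4 + 3))) = (-6 + N)*(N + (2 - 1*(-1))) = (-6 + N)*(N + (2 + 1)) = (-6 + N)*(N + 3) = (-6 + N)*(3 + N))
A(V, a) = 1/487
-26027/A(-215, u(-5)) = -26027/1/487 = -26027*487 = -12675149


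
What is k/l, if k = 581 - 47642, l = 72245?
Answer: -47061/72245 ≈ -0.65141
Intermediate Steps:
k = -47061
k/l = -47061/72245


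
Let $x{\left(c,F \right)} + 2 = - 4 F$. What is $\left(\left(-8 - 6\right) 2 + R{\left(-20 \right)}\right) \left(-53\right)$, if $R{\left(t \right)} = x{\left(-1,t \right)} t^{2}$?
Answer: $-1652116$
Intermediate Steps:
$x{\left(c,F \right)} = -2 - 4 F$
$R{\left(t \right)} = t^{2} \left(-2 - 4 t\right)$ ($R{\left(t \right)} = \left(-2 - 4 t\right) t^{2} = t^{2} \left(-2 - 4 t\right)$)
$\left(\left(-8 - 6\right) 2 + R{\left(-20 \right)}\right) \left(-53\right) = \left(\left(-8 - 6\right) 2 + \left(-20\right)^{2} \left(-2 - -80\right)\right) \left(-53\right) = \left(\left(-14\right) 2 + 400 \left(-2 + 80\right)\right) \left(-53\right) = \left(-28 + 400 \cdot 78\right) \left(-53\right) = \left(-28 + 31200\right) \left(-53\right) = 31172 \left(-53\right) = -1652116$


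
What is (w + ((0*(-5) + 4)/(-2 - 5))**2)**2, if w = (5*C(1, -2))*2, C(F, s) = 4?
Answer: 3904576/2401 ≈ 1626.2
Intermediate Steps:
w = 40 (w = (5*4)*2 = 20*2 = 40)
(w + ((0*(-5) + 4)/(-2 - 5))**2)**2 = (40 + ((0*(-5) + 4)/(-2 - 5))**2)**2 = (40 + ((0 + 4)/(-7))**2)**2 = (40 + (4*(-1/7))**2)**2 = (40 + (-4/7)**2)**2 = (40 + 16/49)**2 = (1976/49)**2 = 3904576/2401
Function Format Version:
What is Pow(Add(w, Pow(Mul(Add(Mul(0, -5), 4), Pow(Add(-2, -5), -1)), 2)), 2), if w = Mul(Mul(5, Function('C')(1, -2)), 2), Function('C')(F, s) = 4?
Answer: Rational(3904576, 2401) ≈ 1626.2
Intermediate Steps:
w = 40 (w = Mul(Mul(5, 4), 2) = Mul(20, 2) = 40)
Pow(Add(w, Pow(Mul(Add(Mul(0, -5), 4), Pow(Add(-2, -5), -1)), 2)), 2) = Pow(Add(40, Pow(Mul(Add(Mul(0, -5), 4), Pow(Add(-2, -5), -1)), 2)), 2) = Pow(Add(40, Pow(Mul(Add(0, 4), Pow(-7, -1)), 2)), 2) = Pow(Add(40, Pow(Mul(4, Rational(-1, 7)), 2)), 2) = Pow(Add(40, Pow(Rational(-4, 7), 2)), 2) = Pow(Add(40, Rational(16, 49)), 2) = Pow(Rational(1976, 49), 2) = Rational(3904576, 2401)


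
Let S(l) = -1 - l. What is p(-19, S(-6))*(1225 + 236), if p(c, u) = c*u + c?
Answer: -166554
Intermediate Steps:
p(c, u) = c + c*u
p(-19, S(-6))*(1225 + 236) = (-19*(1 + (-1 - 1*(-6))))*(1225 + 236) = -19*(1 + (-1 + 6))*1461 = -19*(1 + 5)*1461 = -19*6*1461 = -114*1461 = -166554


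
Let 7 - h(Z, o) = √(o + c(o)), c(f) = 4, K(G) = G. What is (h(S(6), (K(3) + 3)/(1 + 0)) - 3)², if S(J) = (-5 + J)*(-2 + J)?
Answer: (4 - √10)² ≈ 0.70178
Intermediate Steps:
h(Z, o) = 7 - √(4 + o) (h(Z, o) = 7 - √(o + 4) = 7 - √(4 + o))
(h(S(6), (K(3) + 3)/(1 + 0)) - 3)² = ((7 - √(4 + (3 + 3)/(1 + 0))) - 3)² = ((7 - √(4 + 6/1)) - 3)² = ((7 - √(4 + 6*1)) - 3)² = ((7 - √(4 + 6)) - 3)² = ((7 - √10) - 3)² = (4 - √10)²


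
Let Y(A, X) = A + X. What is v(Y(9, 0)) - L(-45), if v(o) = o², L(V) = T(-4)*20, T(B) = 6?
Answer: -39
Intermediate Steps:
L(V) = 120 (L(V) = 6*20 = 120)
v(Y(9, 0)) - L(-45) = (9 + 0)² - 1*120 = 9² - 120 = 81 - 120 = -39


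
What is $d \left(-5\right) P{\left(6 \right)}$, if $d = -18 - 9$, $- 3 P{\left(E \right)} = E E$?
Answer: $-1620$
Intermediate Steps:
$P{\left(E \right)} = - \frac{E^{2}}{3}$ ($P{\left(E \right)} = - \frac{E E}{3} = - \frac{E^{2}}{3}$)
$d = -27$ ($d = -18 - 9 = -27$)
$d \left(-5\right) P{\left(6 \right)} = \left(-27\right) \left(-5\right) \left(- \frac{6^{2}}{3}\right) = 135 \left(\left(- \frac{1}{3}\right) 36\right) = 135 \left(-12\right) = -1620$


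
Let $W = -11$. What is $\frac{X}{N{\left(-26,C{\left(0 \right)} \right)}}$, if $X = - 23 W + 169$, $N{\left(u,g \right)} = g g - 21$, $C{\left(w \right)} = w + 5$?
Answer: $\frac{211}{2} \approx 105.5$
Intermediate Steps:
$C{\left(w \right)} = 5 + w$
$N{\left(u,g \right)} = -21 + g^{2}$ ($N{\left(u,g \right)} = g^{2} - 21 = -21 + g^{2}$)
$X = 422$ ($X = \left(-23\right) \left(-11\right) + 169 = 253 + 169 = 422$)
$\frac{X}{N{\left(-26,C{\left(0 \right)} \right)}} = \frac{422}{-21 + \left(5 + 0\right)^{2}} = \frac{422}{-21 + 5^{2}} = \frac{422}{-21 + 25} = \frac{422}{4} = 422 \cdot \frac{1}{4} = \frac{211}{2}$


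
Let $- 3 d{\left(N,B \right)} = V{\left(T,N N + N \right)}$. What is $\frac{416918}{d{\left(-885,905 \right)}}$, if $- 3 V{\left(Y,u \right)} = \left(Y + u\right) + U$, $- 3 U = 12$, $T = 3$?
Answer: $\frac{3752262}{782339} \approx 4.7962$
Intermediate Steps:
$U = -4$ ($U = \left(- \frac{1}{3}\right) 12 = -4$)
$V{\left(Y,u \right)} = \frac{4}{3} - \frac{Y}{3} - \frac{u}{3}$ ($V{\left(Y,u \right)} = - \frac{\left(Y + u\right) - 4}{3} = - \frac{-4 + Y + u}{3} = \frac{4}{3} - \frac{Y}{3} - \frac{u}{3}$)
$d{\left(N,B \right)} = - \frac{1}{9} + \frac{N}{9} + \frac{N^{2}}{9}$ ($d{\left(N,B \right)} = - \frac{\frac{4}{3} - 1 - \frac{N N + N}{3}}{3} = - \frac{\frac{4}{3} - 1 - \frac{N^{2} + N}{3}}{3} = - \frac{\frac{4}{3} - 1 - \frac{N + N^{2}}{3}}{3} = - \frac{\frac{4}{3} - 1 - \left(\frac{N}{3} + \frac{N^{2}}{3}\right)}{3} = - \frac{\frac{1}{3} - \frac{N}{3} - \frac{N^{2}}{3}}{3} = - \frac{1}{9} + \frac{N}{9} + \frac{N^{2}}{9}$)
$\frac{416918}{d{\left(-885,905 \right)}} = \frac{416918}{- \frac{1}{9} + \frac{1}{9} \left(-885\right) \left(1 - 885\right)} = \frac{416918}{- \frac{1}{9} + \frac{1}{9} \left(-885\right) \left(-884\right)} = \frac{416918}{- \frac{1}{9} + \frac{260780}{3}} = \frac{416918}{\frac{782339}{9}} = 416918 \cdot \frac{9}{782339} = \frac{3752262}{782339}$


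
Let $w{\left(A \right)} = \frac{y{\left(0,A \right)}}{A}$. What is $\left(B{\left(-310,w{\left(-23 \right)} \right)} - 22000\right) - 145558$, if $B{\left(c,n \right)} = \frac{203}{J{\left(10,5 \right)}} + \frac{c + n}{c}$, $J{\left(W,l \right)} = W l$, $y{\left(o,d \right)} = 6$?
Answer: $- \frac{5973262281}{35650} \approx -1.6755 \cdot 10^{5}$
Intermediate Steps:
$w{\left(A \right)} = \frac{6}{A}$
$B{\left(c,n \right)} = \frac{203}{50} + \frac{c + n}{c}$ ($B{\left(c,n \right)} = \frac{203}{10 \cdot 5} + \frac{c + n}{c} = \frac{203}{50} + \frac{c + n}{c}$)
$\left(B{\left(-310,w{\left(-23 \right)} \right)} - 22000\right) - 145558 = \left(\left(\frac{253}{50} + \frac{6 \frac{1}{-23}}{-310}\right) - 22000\right) - 145558 = \left(\left(\frac{253}{50} + 6 \left(- \frac{1}{23}\right) \left(- \frac{1}{310}\right)\right) - 22000\right) - 145558 = \left(\left(\frac{253}{50} - - \frac{3}{3565}\right) - 22000\right) - 145558 = \left(\left(\frac{253}{50} + \frac{3}{3565}\right) - 22000\right) - 145558 = \left(\frac{180419}{35650} - 22000\right) - 145558 = - \frac{784119581}{35650} - 145558 = - \frac{5973262281}{35650}$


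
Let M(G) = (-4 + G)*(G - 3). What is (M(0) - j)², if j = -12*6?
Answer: 7056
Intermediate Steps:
M(G) = (-4 + G)*(-3 + G)
j = -72
(M(0) - j)² = ((12 + 0² - 7*0) - 1*(-72))² = ((12 + 0 + 0) + 72)² = (12 + 72)² = 84² = 7056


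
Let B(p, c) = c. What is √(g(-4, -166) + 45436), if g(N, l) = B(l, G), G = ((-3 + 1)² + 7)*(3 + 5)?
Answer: 2*√11381 ≈ 213.36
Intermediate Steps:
G = 88 (G = ((-2)² + 7)*8 = (4 + 7)*8 = 11*8 = 88)
g(N, l) = 88
√(g(-4, -166) + 45436) = √(88 + 45436) = √45524 = 2*√11381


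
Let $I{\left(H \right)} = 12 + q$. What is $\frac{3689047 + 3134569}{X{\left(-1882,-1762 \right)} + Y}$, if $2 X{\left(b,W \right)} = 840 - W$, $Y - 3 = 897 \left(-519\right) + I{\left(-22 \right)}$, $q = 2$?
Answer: $- \frac{6823616}{464225} \approx -14.699$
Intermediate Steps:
$I{\left(H \right)} = 14$ ($I{\left(H \right)} = 12 + 2 = 14$)
$Y = -465526$ ($Y = 3 + \left(897 \left(-519\right) + 14\right) = 3 + \left(-465543 + 14\right) = 3 - 465529 = -465526$)
$X{\left(b,W \right)} = 420 - \frac{W}{2}$ ($X{\left(b,W \right)} = \frac{840 - W}{2} = 420 - \frac{W}{2}$)
$\frac{3689047 + 3134569}{X{\left(-1882,-1762 \right)} + Y} = \frac{3689047 + 3134569}{\left(420 - -881\right) - 465526} = \frac{6823616}{\left(420 + 881\right) - 465526} = \frac{6823616}{1301 - 465526} = \frac{6823616}{-464225} = 6823616 \left(- \frac{1}{464225}\right) = - \frac{6823616}{464225}$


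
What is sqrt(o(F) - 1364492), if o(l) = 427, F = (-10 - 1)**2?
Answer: I*sqrt(1364065) ≈ 1167.9*I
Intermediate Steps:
F = 121 (F = (-11)**2 = 121)
sqrt(o(F) - 1364492) = sqrt(427 - 1364492) = sqrt(-1364065) = I*sqrt(1364065)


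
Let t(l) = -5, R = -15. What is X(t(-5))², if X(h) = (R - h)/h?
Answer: 4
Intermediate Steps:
X(h) = (-15 - h)/h
X(t(-5))² = ((-15 - 1*(-5))/(-5))² = (-(-15 + 5)/5)² = (-⅕*(-10))² = 2² = 4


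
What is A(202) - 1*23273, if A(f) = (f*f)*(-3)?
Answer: -145685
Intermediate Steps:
A(f) = -3*f² (A(f) = f²*(-3) = -3*f²)
A(202) - 1*23273 = -3*202² - 1*23273 = -3*40804 - 23273 = -122412 - 23273 = -145685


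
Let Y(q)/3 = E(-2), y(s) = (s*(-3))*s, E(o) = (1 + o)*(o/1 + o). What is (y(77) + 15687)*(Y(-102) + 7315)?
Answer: -15386700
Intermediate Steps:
E(o) = 2*o*(1 + o) (E(o) = (1 + o)*(o*1 + o) = (1 + o)*(o + o) = (1 + o)*(2*o) = 2*o*(1 + o))
y(s) = -3*s² (y(s) = (-3*s)*s = -3*s²)
Y(q) = 12 (Y(q) = 3*(2*(-2)*(1 - 2)) = 3*(2*(-2)*(-1)) = 3*4 = 12)
(y(77) + 15687)*(Y(-102) + 7315) = (-3*77² + 15687)*(12 + 7315) = (-3*5929 + 15687)*7327 = (-17787 + 15687)*7327 = -2100*7327 = -15386700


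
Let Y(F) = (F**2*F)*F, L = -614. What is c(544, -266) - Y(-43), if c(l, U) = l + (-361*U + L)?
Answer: -3322845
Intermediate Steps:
c(l, U) = -614 + l - 361*U (c(l, U) = l + (-361*U - 614) = l + (-614 - 361*U) = -614 + l - 361*U)
Y(F) = F**4 (Y(F) = F**3*F = F**4)
c(544, -266) - Y(-43) = (-614 + 544 - 361*(-266)) - 1*(-43)**4 = (-614 + 544 + 96026) - 1*3418801 = 95956 - 3418801 = -3322845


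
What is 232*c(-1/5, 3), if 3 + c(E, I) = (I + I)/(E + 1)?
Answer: 1044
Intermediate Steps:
c(E, I) = -3 + 2*I/(1 + E) (c(E, I) = -3 + (I + I)/(E + 1) = -3 + (2*I)/(1 + E) = -3 + 2*I/(1 + E))
232*c(-1/5, 3) = 232*((-3 - (-3)/5 + 2*3)/(1 - 1/5)) = 232*((-3 - (-3)/5 + 6)/(1 - 1*⅕)) = 232*((-3 - 3*(-⅕) + 6)/(1 - ⅕)) = 232*((-3 + ⅗ + 6)/(⅘)) = 232*((5/4)*(18/5)) = 232*(9/2) = 1044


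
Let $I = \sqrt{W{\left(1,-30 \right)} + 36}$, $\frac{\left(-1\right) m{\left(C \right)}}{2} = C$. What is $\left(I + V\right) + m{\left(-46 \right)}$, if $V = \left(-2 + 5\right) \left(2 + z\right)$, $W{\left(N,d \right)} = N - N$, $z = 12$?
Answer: $140$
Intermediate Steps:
$W{\left(N,d \right)} = 0$
$m{\left(C \right)} = - 2 C$
$I = 6$ ($I = \sqrt{0 + 36} = \sqrt{36} = 6$)
$V = 42$ ($V = \left(-2 + 5\right) \left(2 + 12\right) = 3 \cdot 14 = 42$)
$\left(I + V\right) + m{\left(-46 \right)} = \left(6 + 42\right) - -92 = 48 + 92 = 140$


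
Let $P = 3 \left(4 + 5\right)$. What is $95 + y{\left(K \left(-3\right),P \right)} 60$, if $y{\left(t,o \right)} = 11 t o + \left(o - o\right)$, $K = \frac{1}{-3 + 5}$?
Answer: $-26635$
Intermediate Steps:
$K = \frac{1}{2} \approx 0.5$
$P = 27$ ($P = 3 \cdot 9 = 27$)
$y{\left(t,o \right)} = 11 o t$ ($y{\left(t,o \right)} = 11 o t + 0 = 11 o t$)
$95 + y{\left(K \left(-3\right),P \right)} 60 = 95 + 11 \cdot 27 \cdot \frac{1}{2} \left(-3\right) 60 = 95 + 11 \cdot 27 \left(- \frac{3}{2}\right) 60 = 95 - 26730 = -26635$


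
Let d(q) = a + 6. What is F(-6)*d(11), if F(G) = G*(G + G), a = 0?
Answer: 432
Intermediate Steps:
d(q) = 6 (d(q) = 0 + 6 = 6)
F(G) = 2*G² (F(G) = G*(2*G) = 2*G²)
F(-6)*d(11) = (2*(-6)²)*6 = (2*36)*6 = 72*6 = 432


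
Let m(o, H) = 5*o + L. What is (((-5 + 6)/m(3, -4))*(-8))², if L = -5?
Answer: 16/25 ≈ 0.64000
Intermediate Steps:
m(o, H) = -5 + 5*o (m(o, H) = 5*o - 5 = -5 + 5*o)
(((-5 + 6)/m(3, -4))*(-8))² = (((-5 + 6)/(-5 + 5*3))*(-8))² = ((1/(-5 + 15))*(-8))² = ((1/10)*(-8))² = ((1*(⅒))*(-8))² = ((⅒)*(-8))² = (-⅘)² = 16/25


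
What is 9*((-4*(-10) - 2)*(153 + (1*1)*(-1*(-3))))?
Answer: 53352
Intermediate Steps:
9*((-4*(-10) - 2)*(153 + (1*1)*(-1*(-3)))) = 9*((40 - 2)*(153 + 1*3)) = 9*(38*(153 + 3)) = 9*(38*156) = 9*5928 = 53352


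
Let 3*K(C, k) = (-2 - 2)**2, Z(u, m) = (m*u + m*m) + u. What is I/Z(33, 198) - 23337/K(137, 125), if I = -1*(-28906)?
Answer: -3204010985/732336 ≈ -4375.1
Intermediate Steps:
Z(u, m) = u + m**2 + m*u (Z(u, m) = (m*u + m**2) + u = (m**2 + m*u) + u = u + m**2 + m*u)
I = 28906
K(C, k) = 16/3 (K(C, k) = (-2 - 2)**2/3 = (1/3)*(-4)**2 = (1/3)*16 = 16/3)
I/Z(33, 198) - 23337/K(137, 125) = 28906/(33 + 198**2 + 198*33) - 23337/16/3 = 28906/(33 + 39204 + 6534) - 23337*3/16 = 28906/45771 - 70011/16 = -3204010985/732336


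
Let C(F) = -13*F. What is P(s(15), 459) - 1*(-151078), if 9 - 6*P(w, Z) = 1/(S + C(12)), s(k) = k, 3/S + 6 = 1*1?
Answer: 354885748/2349 ≈ 1.5108e+5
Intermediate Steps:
S = -⅗ (S = 3/(-6 + 1*1) = 3/(-6 + 1) = 3/(-5) = 3*(-⅕) = -⅗ ≈ -0.60000)
P(w, Z) = 3526/2349 (P(w, Z) = 3/2 - 1/(6*(-⅗ - 13*12)) = 3/2 - 1/(6*(-⅗ - 156)) = 3/2 - 1/(6*(-783/5)) = 3/2 - ⅙*(-5/783) = 3/2 + 5/4698 = 3526/2349)
P(s(15), 459) - 1*(-151078) = 3526/2349 - 1*(-151078) = 3526/2349 + 151078 = 354885748/2349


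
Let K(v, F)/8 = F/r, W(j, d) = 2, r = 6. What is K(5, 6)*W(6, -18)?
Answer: 16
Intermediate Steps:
K(v, F) = 4*F/3 (K(v, F) = 8*(F/6) = 4*F/3)
K(5, 6)*W(6, -18) = ((4/3)*6)*2 = 8*2 = 16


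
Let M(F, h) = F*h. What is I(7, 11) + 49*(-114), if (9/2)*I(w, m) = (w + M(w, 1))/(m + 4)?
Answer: -754082/135 ≈ -5585.8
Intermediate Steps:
I(w, m) = 4*w/(9*(4 + m)) (I(w, m) = 2*((w + w*1)/(m + 4))/9 = 2*((w + w)/(4 + m))/9 = 2*((2*w)/(4 + m))/9 = 2*(2*w/(4 + m))/9 = 4*w/(9*(4 + m)))
I(7, 11) + 49*(-114) = (4/9)*7/(4 + 11) + 49*(-114) = (4/9)*7/15 - 5586 = (4/9)*7*(1/15) - 5586 = 28/135 - 5586 = -754082/135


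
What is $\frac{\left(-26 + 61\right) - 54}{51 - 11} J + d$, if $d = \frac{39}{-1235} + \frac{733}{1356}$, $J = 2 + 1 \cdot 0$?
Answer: $- \frac{14203}{32205} \approx -0.44102$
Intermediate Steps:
$J = 2$ ($J = 2 + 0 = 2$)
$d = \frac{65567}{128820}$ ($d = 39 \left(- \frac{1}{1235}\right) + 733 \cdot \frac{1}{1356} = - \frac{3}{95} + \frac{733}{1356} = \frac{65567}{128820} \approx 0.50898$)
$\frac{\left(-26 + 61\right) - 54}{51 - 11} J + d = \frac{\left(-26 + 61\right) - 54}{51 - 11} \cdot 2 + \frac{65567}{128820} = \frac{35 - 54}{40} \cdot 2 + \frac{65567}{128820} = \left(-19\right) \frac{1}{40} \cdot 2 + \frac{65567}{128820} = \left(- \frac{19}{40}\right) 2 + \frac{65567}{128820} = - \frac{19}{20} + \frac{65567}{128820} = - \frac{14203}{32205}$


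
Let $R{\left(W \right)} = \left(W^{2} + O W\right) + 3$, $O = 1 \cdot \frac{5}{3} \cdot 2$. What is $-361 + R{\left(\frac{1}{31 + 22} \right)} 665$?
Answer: $\frac{14124163}{8427} \approx 1676.1$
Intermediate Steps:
$O = \frac{10}{3}$ ($O = 1 \cdot 5 \cdot \frac{1}{3} \cdot 2 = 1 \cdot \frac{5}{3} \cdot 2 = \frac{5}{3} \cdot 2 = \frac{10}{3} \approx 3.3333$)
$R{\left(W \right)} = 3 + W^{2} + \frac{10 W}{3}$ ($R{\left(W \right)} = \left(W^{2} + \frac{10 W}{3}\right) + 3 = 3 + W^{2} + \frac{10 W}{3}$)
$-361 + R{\left(\frac{1}{31 + 22} \right)} 665 = -361 + \left(3 + \left(\frac{1}{31 + 22}\right)^{2} + \frac{10}{3 \left(31 + 22\right)}\right) 665 = -361 + \left(3 + \left(\frac{1}{53}\right)^{2} + \frac{10}{3 \cdot 53}\right) 665 = -361 + \left(3 + \left(\frac{1}{53}\right)^{2} + \frac{10}{3} \cdot \frac{1}{53}\right) 665 = -361 + \left(3 + \frac{1}{2809} + \frac{10}{159}\right) 665 = -361 + \frac{25814}{8427} \cdot 665 = -361 + \frac{17166310}{8427} = \frac{14124163}{8427}$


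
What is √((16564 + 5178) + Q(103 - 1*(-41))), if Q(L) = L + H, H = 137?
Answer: 3*√2447 ≈ 148.40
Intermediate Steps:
Q(L) = 137 + L (Q(L) = L + 137 = 137 + L)
√((16564 + 5178) + Q(103 - 1*(-41))) = √((16564 + 5178) + (137 + (103 - 1*(-41)))) = √(21742 + (137 + (103 + 41))) = √(21742 + (137 + 144)) = √(21742 + 281) = √22023 = 3*√2447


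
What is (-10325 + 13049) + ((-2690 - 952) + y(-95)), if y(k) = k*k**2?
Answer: -858293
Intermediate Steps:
y(k) = k**3
(-10325 + 13049) + ((-2690 - 952) + y(-95)) = (-10325 + 13049) + ((-2690 - 952) + (-95)**3) = 2724 + (-3642 - 857375) = 2724 - 861017 = -858293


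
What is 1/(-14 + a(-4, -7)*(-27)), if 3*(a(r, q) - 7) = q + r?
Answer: -1/104 ≈ -0.0096154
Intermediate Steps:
a(r, q) = 7 + q/3 + r/3 (a(r, q) = 7 + (q + r)/3 = 7 + (q/3 + r/3) = 7 + q/3 + r/3)
1/(-14 + a(-4, -7)*(-27)) = 1/(-14 + (7 + (1/3)*(-7) + (1/3)*(-4))*(-27)) = 1/(-14 + (7 - 7/3 - 4/3)*(-27)) = 1/(-14 + (10/3)*(-27)) = 1/(-14 - 90) = 1/(-104) = -1/104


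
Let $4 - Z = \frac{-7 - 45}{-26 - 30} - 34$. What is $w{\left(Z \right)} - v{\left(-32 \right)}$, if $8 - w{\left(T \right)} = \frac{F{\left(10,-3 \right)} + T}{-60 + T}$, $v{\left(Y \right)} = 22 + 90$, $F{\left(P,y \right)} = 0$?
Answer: $- \frac{10955}{107} \approx -102.38$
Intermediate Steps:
$v{\left(Y \right)} = 112$
$Z = \frac{519}{14}$ ($Z = 4 - \left(\frac{-7 - 45}{-26 - 30} - 34\right) = 4 - \left(- \frac{52}{-56} - 34\right) = 4 - \left(\left(-52\right) \left(- \frac{1}{56}\right) - 34\right) = 4 - \left(\frac{13}{14} - 34\right) = 4 - - \frac{463}{14} = 4 + \frac{463}{14} = \frac{519}{14} \approx 37.071$)
$w{\left(T \right)} = 8 - \frac{T}{-60 + T}$ ($w{\left(T \right)} = 8 - \frac{0 + T}{-60 + T} = 8 - \frac{T}{-60 + T}$)
$w{\left(Z \right)} - v{\left(-32 \right)} = \frac{-480 + 7 \cdot \frac{519}{14}}{-60 + \frac{519}{14}} - 112 = \frac{-480 + \frac{519}{2}}{- \frac{321}{14}} - 112 = \left(- \frac{14}{321}\right) \left(- \frac{441}{2}\right) - 112 = \frac{1029}{107} - 112 = - \frac{10955}{107}$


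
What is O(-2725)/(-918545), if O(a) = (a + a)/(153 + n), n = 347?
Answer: 109/9185450 ≈ 1.1867e-5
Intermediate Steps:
O(a) = a/250 (O(a) = (a + a)/(153 + 347) = (2*a)/500 = (2*a)*(1/500) = a/250)
O(-2725)/(-918545) = ((1/250)*(-2725))/(-918545) = -109/10*(-1/918545) = 109/9185450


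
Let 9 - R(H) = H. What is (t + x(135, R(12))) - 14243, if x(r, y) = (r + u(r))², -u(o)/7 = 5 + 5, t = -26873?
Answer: -36891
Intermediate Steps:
R(H) = 9 - H
u(o) = -70 (u(o) = -7*(5 + 5) = -7*10 = -70)
x(r, y) = (-70 + r)² (x(r, y) = (r - 70)² = (-70 + r)²)
(t + x(135, R(12))) - 14243 = (-26873 + (-70 + 135)²) - 14243 = (-26873 + 65²) - 14243 = (-26873 + 4225) - 14243 = -22648 - 14243 = -36891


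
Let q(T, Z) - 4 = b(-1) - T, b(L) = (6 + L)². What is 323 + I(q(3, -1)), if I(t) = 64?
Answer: 387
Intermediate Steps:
q(T, Z) = 29 - T (q(T, Z) = 4 + ((6 - 1)² - T) = 4 + (5² - T) = 4 + (25 - T) = 29 - T)
323 + I(q(3, -1)) = 323 + 64 = 387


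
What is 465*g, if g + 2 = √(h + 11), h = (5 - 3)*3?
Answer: -930 + 465*√17 ≈ 987.24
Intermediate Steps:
h = 6 (h = 2*3 = 6)
g = -2 + √17 (g = -2 + √(6 + 11) = -2 + √17 ≈ 2.1231)
465*g = 465*(-2 + √17) = -930 + 465*√17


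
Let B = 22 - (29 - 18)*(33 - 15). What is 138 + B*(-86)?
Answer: 15274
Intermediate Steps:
B = -176 (B = 22 - 11*18 = 22 - 1*198 = 22 - 198 = -176)
138 + B*(-86) = 138 - 176*(-86) = 138 + 15136 = 15274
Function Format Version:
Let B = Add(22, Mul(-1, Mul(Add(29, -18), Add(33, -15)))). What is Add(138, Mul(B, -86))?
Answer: 15274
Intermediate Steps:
B = -176 (B = Add(22, Mul(-1, Mul(11, 18))) = Add(22, Mul(-1, 198)) = Add(22, -198) = -176)
Add(138, Mul(B, -86)) = Add(138, Mul(-176, -86)) = Add(138, 15136) = 15274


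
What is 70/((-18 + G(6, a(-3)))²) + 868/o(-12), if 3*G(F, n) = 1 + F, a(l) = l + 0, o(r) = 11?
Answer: 1924342/24299 ≈ 79.194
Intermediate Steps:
a(l) = l
G(F, n) = ⅓ + F/3 (G(F, n) = (1 + F)/3 = ⅓ + F/3)
70/((-18 + G(6, a(-3)))²) + 868/o(-12) = 70/((-18 + (⅓ + (⅓)*6))²) + 868/11 = 70/((-18 + (⅓ + 2))²) + 868*(1/11) = 70/((-18 + 7/3)²) + 868/11 = 70/((-47/3)²) + 868/11 = 70/(2209/9) + 868/11 = 70*(9/2209) + 868/11 = 630/2209 + 868/11 = 1924342/24299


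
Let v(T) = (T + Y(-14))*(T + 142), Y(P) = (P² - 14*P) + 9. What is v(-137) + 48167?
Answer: 49487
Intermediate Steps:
Y(P) = 9 + P² - 14*P
v(T) = (142 + T)*(401 + T) (v(T) = (T + (9 + (-14)² - 14*(-14)))*(T + 142) = (T + (9 + 196 + 196))*(142 + T) = (T + 401)*(142 + T) = (401 + T)*(142 + T) = (142 + T)*(401 + T))
v(-137) + 48167 = (56942 + (-137)² + 543*(-137)) + 48167 = (56942 + 18769 - 74391) + 48167 = 1320 + 48167 = 49487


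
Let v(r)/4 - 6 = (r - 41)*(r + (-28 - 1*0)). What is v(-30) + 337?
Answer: 16833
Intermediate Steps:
v(r) = 24 + 4*(-41 + r)*(-28 + r) (v(r) = 24 + 4*((r - 41)*(r + (-28 - 1*0))) = 24 + 4*((-41 + r)*(r + (-28 + 0))) = 24 + 4*((-41 + r)*(r - 28)) = 24 + 4*((-41 + r)*(-28 + r)) = 24 + 4*(-41 + r)*(-28 + r))
v(-30) + 337 = (4616 - 276*(-30) + 4*(-30)**2) + 337 = (4616 + 8280 + 4*900) + 337 = (4616 + 8280 + 3600) + 337 = 16496 + 337 = 16833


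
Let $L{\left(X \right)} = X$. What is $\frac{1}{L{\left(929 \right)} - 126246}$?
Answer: $- \frac{1}{125317} \approx -7.9798 \cdot 10^{-6}$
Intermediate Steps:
$\frac{1}{L{\left(929 \right)} - 126246} = \frac{1}{929 - 126246} = \frac{1}{-125317} = - \frac{1}{125317}$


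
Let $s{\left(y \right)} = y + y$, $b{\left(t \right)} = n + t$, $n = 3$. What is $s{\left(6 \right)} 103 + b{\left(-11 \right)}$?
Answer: $1228$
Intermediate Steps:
$b{\left(t \right)} = 3 + t$
$s{\left(y \right)} = 2 y$
$s{\left(6 \right)} 103 + b{\left(-11 \right)} = 2 \cdot 6 \cdot 103 + \left(3 - 11\right) = 12 \cdot 103 - 8 = 1236 - 8 = 1228$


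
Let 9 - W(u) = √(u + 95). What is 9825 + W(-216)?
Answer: 9834 - 11*I ≈ 9834.0 - 11.0*I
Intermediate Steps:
W(u) = 9 - √(95 + u) (W(u) = 9 - √(u + 95) = 9 - √(95 + u))
9825 + W(-216) = 9825 + (9 - √(95 - 216)) = 9825 + (9 - √(-121)) = 9825 + (9 - 11*I) = 9834 - 11*I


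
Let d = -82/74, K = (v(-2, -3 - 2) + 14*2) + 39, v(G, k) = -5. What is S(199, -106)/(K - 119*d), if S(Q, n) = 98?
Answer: 3626/7173 ≈ 0.50551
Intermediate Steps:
K = 62 (K = (-5 + 14*2) + 39 = (-5 + 28) + 39 = 23 + 39 = 62)
d = -41/37 (d = -82*1/74 = -41/37 ≈ -1.1081)
S(199, -106)/(K - 119*d) = 98/(62 - 119*(-41/37)) = 98/(62 + 4879/37) = 98/(7173/37) = 98*(37/7173) = 3626/7173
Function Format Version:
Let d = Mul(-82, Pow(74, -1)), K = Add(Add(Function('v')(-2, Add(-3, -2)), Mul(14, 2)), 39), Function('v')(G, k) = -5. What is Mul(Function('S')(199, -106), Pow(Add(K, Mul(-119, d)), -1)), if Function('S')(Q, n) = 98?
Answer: Rational(3626, 7173) ≈ 0.50551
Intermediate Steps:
K = 62 (K = Add(Add(-5, Mul(14, 2)), 39) = Add(Add(-5, 28), 39) = Add(23, 39) = 62)
d = Rational(-41, 37) (d = Mul(-82, Rational(1, 74)) = Rational(-41, 37) ≈ -1.1081)
Mul(Function('S')(199, -106), Pow(Add(K, Mul(-119, d)), -1)) = Mul(98, Pow(Add(62, Mul(-119, Rational(-41, 37))), -1)) = Mul(98, Pow(Add(62, Rational(4879, 37)), -1)) = Mul(98, Pow(Rational(7173, 37), -1)) = Mul(98, Rational(37, 7173)) = Rational(3626, 7173)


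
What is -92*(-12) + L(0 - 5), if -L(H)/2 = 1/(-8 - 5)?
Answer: 14354/13 ≈ 1104.2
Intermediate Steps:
L(H) = 2/13 (L(H) = -2/(-8 - 5) = -2/(-13) = -2*(-1/13) = 2/13)
-92*(-12) + L(0 - 5) = -92*(-12) + 2/13 = 1104 + 2/13 = 14354/13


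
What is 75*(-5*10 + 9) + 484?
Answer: -2591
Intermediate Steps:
75*(-5*10 + 9) + 484 = 75*(-50 + 9) + 484 = 75*(-41) + 484 = -3075 + 484 = -2591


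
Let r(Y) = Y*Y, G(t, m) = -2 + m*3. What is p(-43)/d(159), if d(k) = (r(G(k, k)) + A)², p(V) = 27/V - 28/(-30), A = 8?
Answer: 197/32837111694405 ≈ 5.9993e-12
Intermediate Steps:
G(t, m) = -2 + 3*m
r(Y) = Y²
p(V) = 14/15 + 27/V (p(V) = 27/V - 28*(-1/30) = 27/V + 14/15 = 14/15 + 27/V)
d(k) = (8 + (-2 + 3*k)²)² (d(k) = ((-2 + 3*k)² + 8)² = (8 + (-2 + 3*k)²)²)
p(-43)/d(159) = (14/15 + 27/(-43))/((8 + (-2 + 3*159)²)²) = (14/15 + 27*(-1/43))/((8 + (-2 + 477)²)²) = (14/15 - 27/43)/((8 + 475²)²) = 197/(645*((8 + 225625)²)) = 197/(645*(225633²)) = (197/645)/50910250689 = (197/645)*(1/50910250689) = 197/32837111694405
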